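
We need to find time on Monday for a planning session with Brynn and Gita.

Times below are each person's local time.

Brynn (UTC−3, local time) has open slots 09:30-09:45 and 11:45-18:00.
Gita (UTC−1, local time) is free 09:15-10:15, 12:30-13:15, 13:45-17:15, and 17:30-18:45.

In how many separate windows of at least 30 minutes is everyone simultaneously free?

2

Brynn → UTC: 12:30–12:45, 14:45–21:00.
Gita → UTC: 10:15–11:15, 13:30–14:15, 14:45–18:15, 18:30–19:45.
Brynn ∩ Gita: 14:45–18:15, 18:30–19:45.
Windows ≥ 30 min: 14:45–18:15, 18:30–19:45.
That's 2 windows.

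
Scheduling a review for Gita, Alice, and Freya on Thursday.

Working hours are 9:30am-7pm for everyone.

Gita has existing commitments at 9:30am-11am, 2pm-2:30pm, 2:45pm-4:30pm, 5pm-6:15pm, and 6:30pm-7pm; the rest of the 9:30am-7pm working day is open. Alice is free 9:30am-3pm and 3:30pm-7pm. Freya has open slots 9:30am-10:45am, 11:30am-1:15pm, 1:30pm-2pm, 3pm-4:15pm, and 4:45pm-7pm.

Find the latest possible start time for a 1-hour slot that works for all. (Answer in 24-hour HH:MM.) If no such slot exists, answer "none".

12:15

Gita free within 09:30–19:00: 11:00–14:00, 14:30–14:45, 16:30–17:00, 18:15–18:30.
Gita ∩ Alice: 11:00–14:00, 14:30–14:45, 16:30–17:00, 18:15–18:30.
Gita ∩ Alice ∩ Freya: 11:30–13:15, 13:30–14:00, 16:45–17:00, 18:15–18:30.
Windows ≥ 60 min: 11:30–13:15.
Latest start in the last window 11:30–13:15 is 13:15 − 60 min = 12:15.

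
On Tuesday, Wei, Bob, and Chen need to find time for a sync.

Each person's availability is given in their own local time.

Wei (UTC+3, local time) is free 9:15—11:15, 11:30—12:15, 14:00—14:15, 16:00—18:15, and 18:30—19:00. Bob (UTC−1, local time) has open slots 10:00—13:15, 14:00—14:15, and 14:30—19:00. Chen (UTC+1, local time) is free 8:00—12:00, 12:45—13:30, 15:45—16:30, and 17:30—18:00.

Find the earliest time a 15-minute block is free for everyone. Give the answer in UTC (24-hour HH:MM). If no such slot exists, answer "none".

Wei → UTC: 06:15–08:15, 08:30–09:15, 11:00–11:15, 13:00–15:15, 15:30–16:00.
Bob → UTC: 11:00–14:15, 15:00–15:15, 15:30–20:00.
Chen → UTC: 07:00–11:00, 11:45–12:30, 14:45–15:30, 16:30–17:00.
Wei ∩ Bob: 11:00–11:15, 13:00–14:15, 15:00–15:15, 15:30–16:00.
Wei ∩ Bob ∩ Chen: 15:00–15:15.
Windows ≥ 15 min: 15:00–15:15.
Earliest such window starts at 15:00.

15:00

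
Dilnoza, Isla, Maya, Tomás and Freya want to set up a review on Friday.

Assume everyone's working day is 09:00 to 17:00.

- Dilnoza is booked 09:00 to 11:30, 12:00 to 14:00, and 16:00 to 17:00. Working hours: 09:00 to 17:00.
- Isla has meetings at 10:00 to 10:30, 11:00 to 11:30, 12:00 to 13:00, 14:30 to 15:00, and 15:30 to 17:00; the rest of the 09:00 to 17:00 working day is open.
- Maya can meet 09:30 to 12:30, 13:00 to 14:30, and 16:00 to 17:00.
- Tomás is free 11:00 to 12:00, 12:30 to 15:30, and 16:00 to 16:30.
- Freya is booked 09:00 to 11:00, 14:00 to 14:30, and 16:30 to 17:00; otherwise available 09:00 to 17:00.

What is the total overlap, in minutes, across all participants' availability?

Dilnoza free within 09:00–17:00: 11:30–12:00, 14:00–16:00.
Isla free within 09:00–17:00: 09:00–10:00, 10:30–11:00, 11:30–12:00, 13:00–14:30, 15:00–15:30.
Freya free within 09:00–17:00: 11:00–14:00, 14:30–16:30.
Dilnoza ∩ Isla: 11:30–12:00, 14:00–14:30, 15:00–15:30.
Dilnoza ∩ Isla ∩ Maya: 11:30–12:00, 14:00–14:30.
Dilnoza ∩ Isla ∩ Maya ∩ Tomás: 11:30–12:00, 14:00–14:30.
Dilnoza ∩ Isla ∩ Maya ∩ Tomás ∩ Freya: 11:30–12:00.
Total common minutes: 30.

30 minutes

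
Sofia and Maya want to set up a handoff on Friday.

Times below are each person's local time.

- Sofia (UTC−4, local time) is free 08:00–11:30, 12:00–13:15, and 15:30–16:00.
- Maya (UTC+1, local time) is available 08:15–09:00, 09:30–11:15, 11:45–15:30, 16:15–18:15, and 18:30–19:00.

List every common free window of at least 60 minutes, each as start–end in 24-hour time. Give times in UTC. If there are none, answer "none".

Sofia → UTC: 12:00–15:30, 16:00–17:15, 19:30–20:00.
Maya → UTC: 07:15–08:00, 08:30–10:15, 10:45–14:30, 15:15–17:15, 17:30–18:00.
Sofia ∩ Maya: 12:00–14:30, 15:15–15:30, 16:00–17:15.
Windows ≥ 60 min: 12:00–14:30, 16:00–17:15.

12:00–14:30, 16:00–17:15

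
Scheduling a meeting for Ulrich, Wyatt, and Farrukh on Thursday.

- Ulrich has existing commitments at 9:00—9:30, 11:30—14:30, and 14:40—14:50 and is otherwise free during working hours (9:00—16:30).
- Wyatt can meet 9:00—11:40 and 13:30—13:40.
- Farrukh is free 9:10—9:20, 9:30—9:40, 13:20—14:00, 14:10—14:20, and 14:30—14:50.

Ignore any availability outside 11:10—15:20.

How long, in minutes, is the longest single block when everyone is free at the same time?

0 minutes

Ulrich free within 09:00–16:30: 09:30–11:30, 14:30–14:40, 14:50–16:30.
Ulrich ∩ Wyatt: 09:30–11:30.
Ulrich ∩ Wyatt ∩ Farrukh: 09:30–09:40.
Restricted to 11:10–15:20: (none).
No common window.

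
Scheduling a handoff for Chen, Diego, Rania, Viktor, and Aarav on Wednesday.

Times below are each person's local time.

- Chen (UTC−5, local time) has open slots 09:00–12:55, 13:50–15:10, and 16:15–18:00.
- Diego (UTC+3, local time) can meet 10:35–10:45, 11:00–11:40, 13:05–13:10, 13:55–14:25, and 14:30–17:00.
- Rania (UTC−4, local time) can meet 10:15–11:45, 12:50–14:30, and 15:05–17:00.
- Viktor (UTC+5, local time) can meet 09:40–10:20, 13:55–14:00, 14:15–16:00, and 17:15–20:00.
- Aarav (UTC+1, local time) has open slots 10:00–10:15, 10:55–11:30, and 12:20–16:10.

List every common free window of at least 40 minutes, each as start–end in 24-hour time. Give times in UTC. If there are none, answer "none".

none

Chen → UTC: 14:00–17:55, 18:50–20:10, 21:15–23:00.
Diego → UTC: 07:35–07:45, 08:00–08:40, 10:05–10:10, 10:55–11:25, 11:30–14:00.
Rania → UTC: 14:15–15:45, 16:50–18:30, 19:05–21:00.
Viktor → UTC: 04:40–05:20, 08:55–09:00, 09:15–11:00, 12:15–15:00.
Aarav → UTC: 09:00–09:15, 09:55–10:30, 11:20–15:10.
Chen ∩ Diego: (none).
Chen ∩ Diego ∩ Rania: (none).
Chen ∩ Diego ∩ Rania ∩ Viktor: (none).
Chen ∩ Diego ∩ Rania ∩ Viktor ∩ Aarav: (none).
Windows ≥ 40 min: (none).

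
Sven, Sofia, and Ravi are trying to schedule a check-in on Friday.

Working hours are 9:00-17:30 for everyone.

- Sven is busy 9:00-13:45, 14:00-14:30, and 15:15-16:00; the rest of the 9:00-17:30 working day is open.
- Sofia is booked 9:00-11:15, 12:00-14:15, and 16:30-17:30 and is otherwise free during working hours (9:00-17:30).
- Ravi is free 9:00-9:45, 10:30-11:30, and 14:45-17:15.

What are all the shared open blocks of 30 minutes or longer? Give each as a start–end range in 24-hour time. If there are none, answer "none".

Sven free within 09:00–17:30: 13:45–14:00, 14:30–15:15, 16:00–17:30.
Sofia free within 09:00–17:30: 11:15–12:00, 14:15–16:30.
Sven ∩ Sofia: 14:30–15:15, 16:00–16:30.
Sven ∩ Sofia ∩ Ravi: 14:45–15:15, 16:00–16:30.
Windows ≥ 30 min: 14:45–15:15, 16:00–16:30.

14:45–15:15, 16:00–16:30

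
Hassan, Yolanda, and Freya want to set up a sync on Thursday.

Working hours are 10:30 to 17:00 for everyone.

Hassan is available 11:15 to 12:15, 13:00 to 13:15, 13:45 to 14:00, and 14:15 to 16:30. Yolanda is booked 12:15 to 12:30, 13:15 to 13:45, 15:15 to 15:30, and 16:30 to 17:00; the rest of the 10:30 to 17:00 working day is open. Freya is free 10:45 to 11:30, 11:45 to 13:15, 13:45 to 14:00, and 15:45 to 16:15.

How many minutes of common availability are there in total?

105 minutes

Yolanda free within 10:30–17:00: 10:30–12:15, 12:30–13:15, 13:45–15:15, 15:30–16:30.
Hassan ∩ Yolanda: 11:15–12:15, 13:00–13:15, 13:45–14:00, 14:15–15:15, 15:30–16:30.
Hassan ∩ Yolanda ∩ Freya: 11:15–11:30, 11:45–12:15, 13:00–13:15, 13:45–14:00, 15:45–16:15.
Total common minutes: 15 + 30 + 15 + 15 + 30 = 105.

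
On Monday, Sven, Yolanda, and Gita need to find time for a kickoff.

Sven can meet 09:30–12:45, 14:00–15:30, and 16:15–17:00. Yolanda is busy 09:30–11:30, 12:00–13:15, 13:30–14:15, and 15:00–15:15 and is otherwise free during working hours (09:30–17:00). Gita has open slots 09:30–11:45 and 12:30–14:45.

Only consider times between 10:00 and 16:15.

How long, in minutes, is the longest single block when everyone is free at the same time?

30 minutes

Yolanda free within 09:30–17:00: 11:30–12:00, 13:15–13:30, 14:15–15:00, 15:15–17:00.
Sven ∩ Yolanda: 11:30–12:00, 14:15–15:00, 15:15–15:30, 16:15–17:00.
Sven ∩ Yolanda ∩ Gita: 11:30–11:45, 14:15–14:45.
Restricted to 10:00–16:15: 11:30–11:45, 14:15–14:45.
Common window lengths: 15, 30 min; longest is 30.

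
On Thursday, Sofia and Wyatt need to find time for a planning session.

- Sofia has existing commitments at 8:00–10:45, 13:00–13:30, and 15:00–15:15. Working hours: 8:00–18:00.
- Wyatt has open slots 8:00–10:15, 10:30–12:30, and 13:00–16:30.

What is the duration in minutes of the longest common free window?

105 minutes

Sofia free within 08:00–18:00: 10:45–13:00, 13:30–15:00, 15:15–18:00.
Sofia ∩ Wyatt: 10:45–12:30, 13:30–15:00, 15:15–16:30.
Common window lengths: 105, 90, 75 min; longest is 105.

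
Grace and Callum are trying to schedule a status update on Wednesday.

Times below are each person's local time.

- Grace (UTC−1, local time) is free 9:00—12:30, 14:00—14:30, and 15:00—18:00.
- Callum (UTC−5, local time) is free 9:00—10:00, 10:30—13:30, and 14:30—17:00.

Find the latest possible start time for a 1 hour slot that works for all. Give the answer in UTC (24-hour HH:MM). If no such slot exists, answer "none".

17:30

Grace → UTC: 10:00–13:30, 15:00–15:30, 16:00–19:00.
Callum → UTC: 14:00–15:00, 15:30–18:30, 19:30–22:00.
Grace ∩ Callum: 16:00–18:30.
Windows ≥ 60 min: 16:00–18:30.
Latest start in the last window 16:00–18:30 is 18:30 − 60 min = 17:30.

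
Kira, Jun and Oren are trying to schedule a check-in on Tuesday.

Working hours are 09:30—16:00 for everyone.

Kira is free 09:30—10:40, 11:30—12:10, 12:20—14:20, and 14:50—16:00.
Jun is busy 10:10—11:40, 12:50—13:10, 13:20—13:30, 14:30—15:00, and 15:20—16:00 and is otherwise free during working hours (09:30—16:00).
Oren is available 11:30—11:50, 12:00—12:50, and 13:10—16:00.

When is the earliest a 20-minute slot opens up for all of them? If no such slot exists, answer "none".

Jun free within 09:30–16:00: 09:30–10:10, 11:40–12:50, 13:10–13:20, 13:30–14:30, 15:00–15:20.
Kira ∩ Jun: 09:30–10:10, 11:40–12:10, 12:20–12:50, 13:10–13:20, 13:30–14:20, 15:00–15:20.
Kira ∩ Jun ∩ Oren: 11:40–11:50, 12:00–12:10, 12:20–12:50, 13:10–13:20, 13:30–14:20, 15:00–15:20.
Windows ≥ 20 min: 12:20–12:50, 13:30–14:20, 15:00–15:20.
Earliest such window starts at 12:20.

12:20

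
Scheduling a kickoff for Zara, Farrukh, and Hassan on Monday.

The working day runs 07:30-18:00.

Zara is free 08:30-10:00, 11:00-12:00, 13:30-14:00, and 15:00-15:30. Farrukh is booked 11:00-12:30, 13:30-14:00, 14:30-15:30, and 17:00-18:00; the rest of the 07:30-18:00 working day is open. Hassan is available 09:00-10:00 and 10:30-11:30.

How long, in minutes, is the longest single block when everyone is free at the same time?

Farrukh free within 07:30–18:00: 07:30–11:00, 12:30–13:30, 14:00–14:30, 15:30–17:00.
Zara ∩ Farrukh: 08:30–10:00.
Zara ∩ Farrukh ∩ Hassan: 09:00–10:00.
Single common window of 60 minutes.

60 minutes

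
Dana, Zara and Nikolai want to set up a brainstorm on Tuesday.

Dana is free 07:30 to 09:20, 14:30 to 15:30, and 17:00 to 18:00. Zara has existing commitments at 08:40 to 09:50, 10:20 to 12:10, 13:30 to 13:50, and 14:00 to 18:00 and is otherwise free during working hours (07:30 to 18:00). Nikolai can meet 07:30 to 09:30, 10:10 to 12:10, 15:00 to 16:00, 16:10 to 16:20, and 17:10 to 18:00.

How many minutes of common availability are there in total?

Zara free within 07:30–18:00: 07:30–08:40, 09:50–10:20, 12:10–13:30, 13:50–14:00.
Dana ∩ Zara: 07:30–08:40.
Dana ∩ Zara ∩ Nikolai: 07:30–08:40.
Total common minutes: 70.

70 minutes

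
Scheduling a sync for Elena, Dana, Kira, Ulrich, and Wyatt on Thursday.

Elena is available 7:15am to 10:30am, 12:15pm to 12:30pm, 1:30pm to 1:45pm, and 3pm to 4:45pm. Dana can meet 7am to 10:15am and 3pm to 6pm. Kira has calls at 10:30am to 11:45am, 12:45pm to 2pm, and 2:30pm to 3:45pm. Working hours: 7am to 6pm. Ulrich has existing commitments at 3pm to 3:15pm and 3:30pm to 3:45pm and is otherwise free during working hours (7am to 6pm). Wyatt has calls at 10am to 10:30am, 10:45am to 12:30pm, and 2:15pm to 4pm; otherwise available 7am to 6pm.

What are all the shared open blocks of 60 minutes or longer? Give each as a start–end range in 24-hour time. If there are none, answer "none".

Kira free within 07:00–18:00: 07:00–10:30, 11:45–12:45, 14:00–14:30, 15:45–18:00.
Ulrich free within 07:00–18:00: 07:00–15:00, 15:15–15:30, 15:45–18:00.
Wyatt free within 07:00–18:00: 07:00–10:00, 10:30–10:45, 12:30–14:15, 16:00–18:00.
Elena ∩ Dana: 07:15–10:15, 15:00–16:45.
Elena ∩ Dana ∩ Kira: 07:15–10:15, 15:45–16:45.
Elena ∩ Dana ∩ Kira ∩ Ulrich: 07:15–10:15, 15:45–16:45.
Elena ∩ Dana ∩ Kira ∩ Ulrich ∩ Wyatt: 07:15–10:00, 16:00–16:45.
Windows ≥ 60 min: 07:15–10:00.

07:15–10:00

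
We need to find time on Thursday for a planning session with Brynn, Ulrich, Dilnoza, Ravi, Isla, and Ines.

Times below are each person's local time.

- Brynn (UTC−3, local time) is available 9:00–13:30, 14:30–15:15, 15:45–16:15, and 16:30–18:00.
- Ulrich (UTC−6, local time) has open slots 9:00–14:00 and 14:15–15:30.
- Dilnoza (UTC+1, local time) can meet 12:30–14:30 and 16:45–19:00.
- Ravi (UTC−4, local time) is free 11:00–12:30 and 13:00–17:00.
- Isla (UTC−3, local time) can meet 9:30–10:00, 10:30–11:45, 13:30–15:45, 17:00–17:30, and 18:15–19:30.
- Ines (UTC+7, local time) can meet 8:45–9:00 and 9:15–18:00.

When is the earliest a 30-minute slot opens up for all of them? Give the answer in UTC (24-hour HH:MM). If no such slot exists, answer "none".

Brynn → UTC: 12:00–16:30, 17:30–18:15, 18:45–19:15, 19:30–21:00.
Ulrich → UTC: 15:00–20:00, 20:15–21:30.
Dilnoza → UTC: 11:30–13:30, 15:45–18:00.
Ravi → UTC: 15:00–16:30, 17:00–21:00.
Isla → UTC: 12:30–13:00, 13:30–14:45, 16:30–18:45, 20:00–20:30, 21:15–22:30.
Ines → UTC: 01:45–02:00, 02:15–11:00.
Brynn ∩ Ulrich: 15:00–16:30, 17:30–18:15, 18:45–19:15, 19:30–20:00, 20:15–21:00.
Brynn ∩ Ulrich ∩ Dilnoza: 15:45–16:30, 17:30–18:00.
Brynn ∩ Ulrich ∩ Dilnoza ∩ Ravi: 15:45–16:30, 17:30–18:00.
Brynn ∩ Ulrich ∩ Dilnoza ∩ Ravi ∩ Isla: 17:30–18:00.
Brynn ∩ Ulrich ∩ Dilnoza ∩ Ravi ∩ Isla ∩ Ines: (none).
Windows ≥ 30 min: (none).

none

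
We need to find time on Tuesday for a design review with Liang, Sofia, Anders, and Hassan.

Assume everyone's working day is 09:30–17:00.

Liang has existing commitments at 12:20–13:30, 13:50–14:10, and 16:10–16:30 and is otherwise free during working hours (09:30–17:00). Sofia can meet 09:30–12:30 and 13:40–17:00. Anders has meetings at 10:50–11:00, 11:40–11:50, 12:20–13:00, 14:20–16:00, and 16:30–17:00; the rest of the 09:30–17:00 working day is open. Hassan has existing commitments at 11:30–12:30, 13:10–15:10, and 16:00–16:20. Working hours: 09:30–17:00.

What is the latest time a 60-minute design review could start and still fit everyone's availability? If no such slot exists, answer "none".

09:50

Liang free within 09:30–17:00: 09:30–12:20, 13:30–13:50, 14:10–16:10, 16:30–17:00.
Anders free within 09:30–17:00: 09:30–10:50, 11:00–11:40, 11:50–12:20, 13:00–14:20, 16:00–16:30.
Hassan free within 09:30–17:00: 09:30–11:30, 12:30–13:10, 15:10–16:00, 16:20–17:00.
Liang ∩ Sofia: 09:30–12:20, 13:40–13:50, 14:10–16:10, 16:30–17:00.
Liang ∩ Sofia ∩ Anders: 09:30–10:50, 11:00–11:40, 11:50–12:20, 13:40–13:50, 14:10–14:20, 16:00–16:10.
Liang ∩ Sofia ∩ Anders ∩ Hassan: 09:30–10:50, 11:00–11:30.
Windows ≥ 60 min: 09:30–10:50.
Latest start in the last window 09:30–10:50 is 10:50 − 60 min = 09:50.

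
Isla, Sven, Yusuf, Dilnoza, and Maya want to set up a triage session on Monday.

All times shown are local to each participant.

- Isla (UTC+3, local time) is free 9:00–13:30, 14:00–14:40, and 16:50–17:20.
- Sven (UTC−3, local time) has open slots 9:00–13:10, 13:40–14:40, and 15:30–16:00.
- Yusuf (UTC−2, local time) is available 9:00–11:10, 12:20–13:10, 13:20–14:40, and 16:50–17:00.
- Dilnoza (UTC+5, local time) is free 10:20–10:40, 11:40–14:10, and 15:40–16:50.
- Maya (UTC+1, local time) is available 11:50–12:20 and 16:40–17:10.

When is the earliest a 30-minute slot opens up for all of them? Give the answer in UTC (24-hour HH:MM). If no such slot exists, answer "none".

none

Isla → UTC: 06:00–10:30, 11:00–11:40, 13:50–14:20.
Sven → UTC: 12:00–16:10, 16:40–17:40, 18:30–19:00.
Yusuf → UTC: 11:00–13:10, 14:20–15:10, 15:20–16:40, 18:50–19:00.
Dilnoza → UTC: 05:20–05:40, 06:40–09:10, 10:40–11:50.
Maya → UTC: 10:50–11:20, 15:40–16:10.
Isla ∩ Sven: 13:50–14:20.
Isla ∩ Sven ∩ Yusuf: (none).
Isla ∩ Sven ∩ Yusuf ∩ Dilnoza: (none).
Isla ∩ Sven ∩ Yusuf ∩ Dilnoza ∩ Maya: (none).
Windows ≥ 30 min: (none).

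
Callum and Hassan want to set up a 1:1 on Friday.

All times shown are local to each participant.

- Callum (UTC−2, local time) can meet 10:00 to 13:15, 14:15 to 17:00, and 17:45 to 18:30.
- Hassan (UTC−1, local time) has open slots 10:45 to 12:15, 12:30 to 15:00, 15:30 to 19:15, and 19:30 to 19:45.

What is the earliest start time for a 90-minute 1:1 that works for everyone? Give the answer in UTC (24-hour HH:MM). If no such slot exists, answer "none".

13:30

Callum → UTC: 12:00–15:15, 16:15–19:00, 19:45–20:30.
Hassan → UTC: 11:45–13:15, 13:30–16:00, 16:30–20:15, 20:30–20:45.
Callum ∩ Hassan: 12:00–13:15, 13:30–15:15, 16:30–19:00, 19:45–20:15.
Windows ≥ 90 min: 13:30–15:15, 16:30–19:00.
Earliest such window starts at 13:30.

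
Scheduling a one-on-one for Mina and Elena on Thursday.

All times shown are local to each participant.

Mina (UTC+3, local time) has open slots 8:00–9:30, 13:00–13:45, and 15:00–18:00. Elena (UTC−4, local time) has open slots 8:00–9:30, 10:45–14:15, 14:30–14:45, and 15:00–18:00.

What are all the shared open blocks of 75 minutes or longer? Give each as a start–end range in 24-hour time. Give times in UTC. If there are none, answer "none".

12:00–13:30

Mina → UTC: 05:00–06:30, 10:00–10:45, 12:00–15:00.
Elena → UTC: 12:00–13:30, 14:45–18:15, 18:30–18:45, 19:00–22:00.
Mina ∩ Elena: 12:00–13:30, 14:45–15:00.
Windows ≥ 75 min: 12:00–13:30.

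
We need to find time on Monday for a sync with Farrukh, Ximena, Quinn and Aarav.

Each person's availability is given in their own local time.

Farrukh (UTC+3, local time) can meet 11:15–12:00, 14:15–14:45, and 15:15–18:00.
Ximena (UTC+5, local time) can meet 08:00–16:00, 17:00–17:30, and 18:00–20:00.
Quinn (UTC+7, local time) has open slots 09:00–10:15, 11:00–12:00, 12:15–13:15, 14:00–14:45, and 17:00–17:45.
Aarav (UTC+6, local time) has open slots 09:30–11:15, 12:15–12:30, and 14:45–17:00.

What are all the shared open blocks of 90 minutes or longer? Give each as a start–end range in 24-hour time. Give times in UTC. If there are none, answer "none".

Farrukh → UTC: 08:15–09:00, 11:15–11:45, 12:15–15:00.
Ximena → UTC: 03:00–11:00, 12:00–12:30, 13:00–15:00.
Quinn → UTC: 02:00–03:15, 04:00–05:00, 05:15–06:15, 07:00–07:45, 10:00–10:45.
Aarav → UTC: 03:30–05:15, 06:15–06:30, 08:45–11:00.
Farrukh ∩ Ximena: 08:15–09:00, 12:15–12:30, 13:00–15:00.
Farrukh ∩ Ximena ∩ Quinn: (none).
Farrukh ∩ Ximena ∩ Quinn ∩ Aarav: (none).
Windows ≥ 90 min: (none).

none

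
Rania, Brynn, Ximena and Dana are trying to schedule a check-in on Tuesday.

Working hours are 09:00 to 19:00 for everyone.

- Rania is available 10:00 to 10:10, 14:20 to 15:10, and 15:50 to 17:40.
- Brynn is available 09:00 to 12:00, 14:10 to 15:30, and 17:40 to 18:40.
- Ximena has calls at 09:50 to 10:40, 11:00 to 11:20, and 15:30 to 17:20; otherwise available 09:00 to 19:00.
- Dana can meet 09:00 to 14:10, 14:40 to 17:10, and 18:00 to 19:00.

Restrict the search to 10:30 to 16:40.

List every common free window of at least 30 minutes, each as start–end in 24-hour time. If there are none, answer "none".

14:40–15:10

Ximena free within 09:00–19:00: 09:00–09:50, 10:40–11:00, 11:20–15:30, 17:20–19:00.
Rania ∩ Brynn: 10:00–10:10, 14:20–15:10.
Rania ∩ Brynn ∩ Ximena: 14:20–15:10.
Rania ∩ Brynn ∩ Ximena ∩ Dana: 14:40–15:10.
Restricted to 10:30–16:40: 14:40–15:10.
Windows ≥ 30 min: 14:40–15:10.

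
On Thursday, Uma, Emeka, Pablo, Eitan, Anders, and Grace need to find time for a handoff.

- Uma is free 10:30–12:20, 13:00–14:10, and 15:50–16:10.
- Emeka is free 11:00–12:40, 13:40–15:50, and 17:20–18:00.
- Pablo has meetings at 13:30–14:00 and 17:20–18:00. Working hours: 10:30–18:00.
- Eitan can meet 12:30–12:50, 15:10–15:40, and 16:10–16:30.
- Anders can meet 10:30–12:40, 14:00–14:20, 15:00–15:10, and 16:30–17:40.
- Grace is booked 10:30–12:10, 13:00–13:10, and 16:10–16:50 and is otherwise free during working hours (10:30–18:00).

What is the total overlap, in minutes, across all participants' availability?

Pablo free within 10:30–18:00: 10:30–13:30, 14:00–17:20.
Grace free within 10:30–18:00: 12:10–13:00, 13:10–16:10, 16:50–18:00.
Uma ∩ Emeka: 11:00–12:20, 13:40–14:10.
Uma ∩ Emeka ∩ Pablo: 11:00–12:20, 14:00–14:10.
Uma ∩ Emeka ∩ Pablo ∩ Eitan: (none).
Uma ∩ Emeka ∩ Pablo ∩ Eitan ∩ Anders: (none).
Uma ∩ Emeka ∩ Pablo ∩ Eitan ∩ Anders ∩ Grace: (none).
Total common minutes: 0.

0 minutes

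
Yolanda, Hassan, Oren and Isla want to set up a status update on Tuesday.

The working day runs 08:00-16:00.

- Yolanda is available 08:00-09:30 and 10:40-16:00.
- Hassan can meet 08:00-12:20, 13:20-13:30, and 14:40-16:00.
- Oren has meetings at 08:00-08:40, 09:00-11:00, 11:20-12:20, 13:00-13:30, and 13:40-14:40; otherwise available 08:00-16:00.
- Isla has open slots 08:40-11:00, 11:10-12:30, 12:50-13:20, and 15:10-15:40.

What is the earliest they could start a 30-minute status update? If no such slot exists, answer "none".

15:10

Oren free within 08:00–16:00: 08:40–09:00, 11:00–11:20, 12:20–13:00, 13:30–13:40, 14:40–16:00.
Yolanda ∩ Hassan: 08:00–09:30, 10:40–12:20, 13:20–13:30, 14:40–16:00.
Yolanda ∩ Hassan ∩ Oren: 08:40–09:00, 11:00–11:20, 14:40–16:00.
Yolanda ∩ Hassan ∩ Oren ∩ Isla: 08:40–09:00, 11:10–11:20, 15:10–15:40.
Windows ≥ 30 min: 15:10–15:40.
Earliest such window starts at 15:10.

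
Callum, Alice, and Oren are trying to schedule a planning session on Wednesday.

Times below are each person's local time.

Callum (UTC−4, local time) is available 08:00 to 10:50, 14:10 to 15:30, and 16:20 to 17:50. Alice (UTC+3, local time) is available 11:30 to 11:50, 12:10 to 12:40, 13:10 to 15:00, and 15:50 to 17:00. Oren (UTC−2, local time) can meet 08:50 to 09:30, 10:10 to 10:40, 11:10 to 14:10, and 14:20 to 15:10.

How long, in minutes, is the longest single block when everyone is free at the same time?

50 minutes

Callum → UTC: 12:00–14:50, 18:10–19:30, 20:20–21:50.
Alice → UTC: 08:30–08:50, 09:10–09:40, 10:10–12:00, 12:50–14:00.
Oren → UTC: 10:50–11:30, 12:10–12:40, 13:10–16:10, 16:20–17:10.
Callum ∩ Alice: 12:50–14:00.
Callum ∩ Alice ∩ Oren: 13:10–14:00.
Single common window of 50 minutes.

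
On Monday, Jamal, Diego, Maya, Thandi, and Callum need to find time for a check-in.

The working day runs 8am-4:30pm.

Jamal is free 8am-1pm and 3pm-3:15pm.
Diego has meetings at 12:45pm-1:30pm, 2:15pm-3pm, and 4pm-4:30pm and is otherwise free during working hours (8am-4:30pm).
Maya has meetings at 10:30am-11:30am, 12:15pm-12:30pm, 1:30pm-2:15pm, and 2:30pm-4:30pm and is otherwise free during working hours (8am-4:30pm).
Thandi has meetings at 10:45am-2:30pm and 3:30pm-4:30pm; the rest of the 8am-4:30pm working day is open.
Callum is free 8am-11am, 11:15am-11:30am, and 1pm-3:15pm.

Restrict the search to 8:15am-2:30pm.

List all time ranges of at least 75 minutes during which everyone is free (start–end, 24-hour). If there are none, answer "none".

Diego free within 08:00–16:30: 08:00–12:45, 13:30–14:15, 15:00–16:00.
Maya free within 08:00–16:30: 08:00–10:30, 11:30–12:15, 12:30–13:30, 14:15–14:30.
Thandi free within 08:00–16:30: 08:00–10:45, 14:30–15:30.
Jamal ∩ Diego: 08:00–12:45, 15:00–15:15.
Jamal ∩ Diego ∩ Maya: 08:00–10:30, 11:30–12:15, 12:30–12:45.
Jamal ∩ Diego ∩ Maya ∩ Thandi: 08:00–10:30.
Jamal ∩ Diego ∩ Maya ∩ Thandi ∩ Callum: 08:00–10:30.
Restricted to 08:15–14:30: 08:15–10:30.
Windows ≥ 75 min: 08:15–10:30.

08:15–10:30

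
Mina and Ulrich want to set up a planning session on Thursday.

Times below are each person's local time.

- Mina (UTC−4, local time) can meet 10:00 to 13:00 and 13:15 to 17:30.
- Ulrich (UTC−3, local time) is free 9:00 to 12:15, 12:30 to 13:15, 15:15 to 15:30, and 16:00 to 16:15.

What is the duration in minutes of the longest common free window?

Mina → UTC: 14:00–17:00, 17:15–21:30.
Ulrich → UTC: 12:00–15:15, 15:30–16:15, 18:15–18:30, 19:00–19:15.
Mina ∩ Ulrich: 14:00–15:15, 15:30–16:15, 18:15–18:30, 19:00–19:15.
Common window lengths: 75, 45, 15, 15 min; longest is 75.

75 minutes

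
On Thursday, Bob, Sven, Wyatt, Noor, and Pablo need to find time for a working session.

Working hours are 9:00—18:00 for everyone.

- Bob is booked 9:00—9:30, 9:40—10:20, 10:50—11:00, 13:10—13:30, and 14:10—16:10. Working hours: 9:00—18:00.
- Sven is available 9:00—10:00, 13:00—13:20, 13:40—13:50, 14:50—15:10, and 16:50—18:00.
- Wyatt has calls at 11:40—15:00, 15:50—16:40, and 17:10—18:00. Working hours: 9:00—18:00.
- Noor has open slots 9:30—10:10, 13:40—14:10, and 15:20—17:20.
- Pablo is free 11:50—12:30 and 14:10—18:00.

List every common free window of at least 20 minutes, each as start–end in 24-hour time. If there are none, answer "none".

Bob free within 09:00–18:00: 09:30–09:40, 10:20–10:50, 11:00–13:10, 13:30–14:10, 16:10–18:00.
Wyatt free within 09:00–18:00: 09:00–11:40, 15:00–15:50, 16:40–17:10.
Bob ∩ Sven: 09:30–09:40, 13:00–13:10, 13:40–13:50, 16:50–18:00.
Bob ∩ Sven ∩ Wyatt: 09:30–09:40, 16:50–17:10.
Bob ∩ Sven ∩ Wyatt ∩ Noor: 09:30–09:40, 16:50–17:10.
Bob ∩ Sven ∩ Wyatt ∩ Noor ∩ Pablo: 16:50–17:10.
Windows ≥ 20 min: 16:50–17:10.

16:50–17:10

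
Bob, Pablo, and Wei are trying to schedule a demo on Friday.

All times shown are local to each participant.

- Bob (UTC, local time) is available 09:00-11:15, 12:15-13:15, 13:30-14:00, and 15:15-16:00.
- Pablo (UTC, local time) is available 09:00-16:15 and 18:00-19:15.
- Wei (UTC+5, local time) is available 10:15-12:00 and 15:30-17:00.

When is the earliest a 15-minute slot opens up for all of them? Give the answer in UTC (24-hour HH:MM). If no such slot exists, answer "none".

10:30

Bob → UTC: 09:00–11:15, 12:15–13:15, 13:30–14:00, 15:15–16:00.
Pablo → UTC: 09:00–16:15, 18:00–19:15.
Wei → UTC: 05:15–07:00, 10:30–12:00.
Bob ∩ Pablo: 09:00–11:15, 12:15–13:15, 13:30–14:00, 15:15–16:00.
Bob ∩ Pablo ∩ Wei: 10:30–11:15.
Windows ≥ 15 min: 10:30–11:15.
Earliest such window starts at 10:30.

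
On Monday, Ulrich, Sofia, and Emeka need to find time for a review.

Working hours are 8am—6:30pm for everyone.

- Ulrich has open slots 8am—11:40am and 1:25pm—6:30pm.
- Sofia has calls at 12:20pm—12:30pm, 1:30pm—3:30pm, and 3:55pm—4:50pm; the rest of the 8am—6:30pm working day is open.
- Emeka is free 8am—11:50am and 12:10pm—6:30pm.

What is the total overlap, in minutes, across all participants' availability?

Sofia free within 08:00–18:30: 08:00–12:20, 12:30–13:30, 15:30–15:55, 16:50–18:30.
Ulrich ∩ Sofia: 08:00–11:40, 13:25–13:30, 15:30–15:55, 16:50–18:30.
Ulrich ∩ Sofia ∩ Emeka: 08:00–11:40, 13:25–13:30, 15:30–15:55, 16:50–18:30.
Total common minutes: 220 + 5 + 25 + 100 = 350.

350 minutes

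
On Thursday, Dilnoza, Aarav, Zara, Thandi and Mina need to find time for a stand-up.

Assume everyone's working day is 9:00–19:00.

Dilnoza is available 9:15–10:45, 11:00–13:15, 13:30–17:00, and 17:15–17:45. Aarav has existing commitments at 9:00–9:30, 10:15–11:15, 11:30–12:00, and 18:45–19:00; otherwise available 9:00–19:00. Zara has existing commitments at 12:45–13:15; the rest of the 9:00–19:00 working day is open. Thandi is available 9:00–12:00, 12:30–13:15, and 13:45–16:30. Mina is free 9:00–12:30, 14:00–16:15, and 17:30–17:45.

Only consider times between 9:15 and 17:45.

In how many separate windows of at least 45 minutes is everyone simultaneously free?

2

Aarav free within 09:00–19:00: 09:30–10:15, 11:15–11:30, 12:00–18:45.
Zara free within 09:00–19:00: 09:00–12:45, 13:15–19:00.
Dilnoza ∩ Aarav: 09:30–10:15, 11:15–11:30, 12:00–13:15, 13:30–17:00, 17:15–17:45.
Dilnoza ∩ Aarav ∩ Zara: 09:30–10:15, 11:15–11:30, 12:00–12:45, 13:30–17:00, 17:15–17:45.
Dilnoza ∩ Aarav ∩ Zara ∩ Thandi: 09:30–10:15, 11:15–11:30, 12:30–12:45, 13:45–16:30.
Dilnoza ∩ Aarav ∩ Zara ∩ Thandi ∩ Mina: 09:30–10:15, 11:15–11:30, 14:00–16:15.
Restricted to 09:15–17:45: 09:30–10:15, 11:15–11:30, 14:00–16:15.
Windows ≥ 45 min: 09:30–10:15, 14:00–16:15.
That's 2 windows.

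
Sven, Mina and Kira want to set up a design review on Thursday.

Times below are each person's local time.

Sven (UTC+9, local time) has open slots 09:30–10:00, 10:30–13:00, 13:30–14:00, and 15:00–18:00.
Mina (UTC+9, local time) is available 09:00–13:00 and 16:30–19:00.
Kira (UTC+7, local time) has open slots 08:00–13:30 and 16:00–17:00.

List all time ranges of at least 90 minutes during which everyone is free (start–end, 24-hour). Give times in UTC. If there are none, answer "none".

01:30–04:00

Sven → UTC: 00:30–01:00, 01:30–04:00, 04:30–05:00, 06:00–09:00.
Mina → UTC: 00:00–04:00, 07:30–10:00.
Kira → UTC: 01:00–06:30, 09:00–10:00.
Sven ∩ Mina: 00:30–01:00, 01:30–04:00, 07:30–09:00.
Sven ∩ Mina ∩ Kira: 01:30–04:00.
Windows ≥ 90 min: 01:30–04:00.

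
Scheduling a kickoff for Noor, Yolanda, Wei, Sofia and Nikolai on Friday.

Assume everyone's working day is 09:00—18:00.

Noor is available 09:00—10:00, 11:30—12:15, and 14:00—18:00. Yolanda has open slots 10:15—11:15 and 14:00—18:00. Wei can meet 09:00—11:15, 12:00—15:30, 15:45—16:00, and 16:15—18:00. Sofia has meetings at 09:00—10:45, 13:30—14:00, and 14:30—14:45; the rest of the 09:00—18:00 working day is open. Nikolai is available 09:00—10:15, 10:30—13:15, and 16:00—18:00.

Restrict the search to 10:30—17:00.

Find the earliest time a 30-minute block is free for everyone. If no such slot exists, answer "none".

16:15

Sofia free within 09:00–18:00: 10:45–13:30, 14:00–14:30, 14:45–18:00.
Noor ∩ Yolanda: 14:00–18:00.
Noor ∩ Yolanda ∩ Wei: 14:00–15:30, 15:45–16:00, 16:15–18:00.
Noor ∩ Yolanda ∩ Wei ∩ Sofia: 14:00–14:30, 14:45–15:30, 15:45–16:00, 16:15–18:00.
Noor ∩ Yolanda ∩ Wei ∩ Sofia ∩ Nikolai: 16:15–18:00.
Restricted to 10:30–17:00: 16:15–17:00.
Windows ≥ 30 min: 16:15–17:00.
Earliest such window starts at 16:15.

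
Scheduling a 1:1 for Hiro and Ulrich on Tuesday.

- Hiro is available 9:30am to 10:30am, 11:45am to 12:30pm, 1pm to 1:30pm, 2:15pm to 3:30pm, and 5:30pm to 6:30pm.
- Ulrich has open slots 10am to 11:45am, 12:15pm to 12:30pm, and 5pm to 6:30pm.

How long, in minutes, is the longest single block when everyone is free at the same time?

60 minutes

Hiro ∩ Ulrich: 10:00–10:30, 12:15–12:30, 17:30–18:30.
Common window lengths: 30, 15, 60 min; longest is 60.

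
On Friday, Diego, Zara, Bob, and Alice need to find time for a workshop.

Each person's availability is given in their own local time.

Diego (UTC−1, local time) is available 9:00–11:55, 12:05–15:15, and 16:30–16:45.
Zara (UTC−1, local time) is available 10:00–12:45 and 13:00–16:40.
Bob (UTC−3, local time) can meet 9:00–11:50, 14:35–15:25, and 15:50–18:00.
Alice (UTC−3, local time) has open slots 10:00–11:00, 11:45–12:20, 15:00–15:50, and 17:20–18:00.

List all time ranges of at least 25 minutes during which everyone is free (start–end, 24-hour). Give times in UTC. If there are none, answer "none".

13:05–13:45

Diego → UTC: 10:00–12:55, 13:05–16:15, 17:30–17:45.
Zara → UTC: 11:00–13:45, 14:00–17:40.
Bob → UTC: 12:00–14:50, 17:35–18:25, 18:50–21:00.
Alice → UTC: 13:00–14:00, 14:45–15:20, 18:00–18:50, 20:20–21:00.
Diego ∩ Zara: 11:00–12:55, 13:05–13:45, 14:00–16:15, 17:30–17:40.
Diego ∩ Zara ∩ Bob: 12:00–12:55, 13:05–13:45, 14:00–14:50, 17:35–17:40.
Diego ∩ Zara ∩ Bob ∩ Alice: 13:05–13:45, 14:45–14:50.
Windows ≥ 25 min: 13:05–13:45.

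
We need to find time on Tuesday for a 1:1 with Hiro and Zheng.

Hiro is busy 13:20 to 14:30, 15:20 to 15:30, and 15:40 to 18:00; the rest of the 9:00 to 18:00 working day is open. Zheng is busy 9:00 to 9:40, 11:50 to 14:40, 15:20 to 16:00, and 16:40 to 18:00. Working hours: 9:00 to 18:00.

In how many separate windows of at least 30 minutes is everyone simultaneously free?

Hiro free within 09:00–18:00: 09:00–13:20, 14:30–15:20, 15:30–15:40.
Zheng free within 09:00–18:00: 09:40–11:50, 14:40–15:20, 16:00–16:40.
Hiro ∩ Zheng: 09:40–11:50, 14:40–15:20.
Windows ≥ 30 min: 09:40–11:50, 14:40–15:20.
That's 2 windows.

2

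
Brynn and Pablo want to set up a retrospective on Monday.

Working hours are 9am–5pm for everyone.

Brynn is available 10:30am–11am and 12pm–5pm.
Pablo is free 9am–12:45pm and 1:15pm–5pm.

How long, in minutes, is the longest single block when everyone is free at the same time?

225 minutes

Brynn ∩ Pablo: 10:30–11:00, 12:00–12:45, 13:15–17:00.
Common window lengths: 30, 45, 225 min; longest is 225.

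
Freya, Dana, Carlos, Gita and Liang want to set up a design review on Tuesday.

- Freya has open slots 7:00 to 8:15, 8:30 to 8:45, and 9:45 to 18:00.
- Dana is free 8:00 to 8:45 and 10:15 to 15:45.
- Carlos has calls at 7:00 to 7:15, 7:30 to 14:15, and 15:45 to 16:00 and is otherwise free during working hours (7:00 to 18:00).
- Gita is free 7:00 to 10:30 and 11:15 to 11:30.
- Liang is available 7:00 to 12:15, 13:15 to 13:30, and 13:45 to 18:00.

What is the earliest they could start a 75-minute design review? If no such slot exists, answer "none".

none

Carlos free within 07:00–18:00: 07:15–07:30, 14:15–15:45, 16:00–18:00.
Freya ∩ Dana: 08:00–08:15, 08:30–08:45, 10:15–15:45.
Freya ∩ Dana ∩ Carlos: 14:15–15:45.
Freya ∩ Dana ∩ Carlos ∩ Gita: (none).
Freya ∩ Dana ∩ Carlos ∩ Gita ∩ Liang: (none).
Windows ≥ 75 min: (none).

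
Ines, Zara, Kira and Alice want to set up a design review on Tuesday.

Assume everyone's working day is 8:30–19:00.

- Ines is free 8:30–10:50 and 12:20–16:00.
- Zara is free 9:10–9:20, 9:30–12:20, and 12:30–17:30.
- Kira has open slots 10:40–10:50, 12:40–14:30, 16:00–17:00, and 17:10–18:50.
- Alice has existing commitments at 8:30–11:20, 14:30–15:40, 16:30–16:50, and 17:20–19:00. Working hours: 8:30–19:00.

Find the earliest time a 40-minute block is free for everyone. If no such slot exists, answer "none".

Alice free within 08:30–19:00: 11:20–14:30, 15:40–16:30, 16:50–17:20.
Ines ∩ Zara: 09:10–09:20, 09:30–10:50, 12:30–16:00.
Ines ∩ Zara ∩ Kira: 10:40–10:50, 12:40–14:30.
Ines ∩ Zara ∩ Kira ∩ Alice: 12:40–14:30.
Windows ≥ 40 min: 12:40–14:30.
Earliest such window starts at 12:40.

12:40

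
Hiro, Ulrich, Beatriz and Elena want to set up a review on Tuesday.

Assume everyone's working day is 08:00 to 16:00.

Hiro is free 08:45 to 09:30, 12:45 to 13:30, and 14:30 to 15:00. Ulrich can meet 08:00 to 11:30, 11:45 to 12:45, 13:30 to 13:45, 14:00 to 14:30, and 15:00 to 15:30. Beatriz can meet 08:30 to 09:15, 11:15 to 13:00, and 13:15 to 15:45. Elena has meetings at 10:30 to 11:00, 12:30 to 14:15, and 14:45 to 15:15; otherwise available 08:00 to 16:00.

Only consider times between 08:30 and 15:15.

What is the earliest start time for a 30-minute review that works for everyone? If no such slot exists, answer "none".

08:45

Elena free within 08:00–16:00: 08:00–10:30, 11:00–12:30, 14:15–14:45, 15:15–16:00.
Hiro ∩ Ulrich: 08:45–09:30.
Hiro ∩ Ulrich ∩ Beatriz: 08:45–09:15.
Hiro ∩ Ulrich ∩ Beatriz ∩ Elena: 08:45–09:15.
Restricted to 08:30–15:15: 08:45–09:15.
Windows ≥ 30 min: 08:45–09:15.
Earliest such window starts at 08:45.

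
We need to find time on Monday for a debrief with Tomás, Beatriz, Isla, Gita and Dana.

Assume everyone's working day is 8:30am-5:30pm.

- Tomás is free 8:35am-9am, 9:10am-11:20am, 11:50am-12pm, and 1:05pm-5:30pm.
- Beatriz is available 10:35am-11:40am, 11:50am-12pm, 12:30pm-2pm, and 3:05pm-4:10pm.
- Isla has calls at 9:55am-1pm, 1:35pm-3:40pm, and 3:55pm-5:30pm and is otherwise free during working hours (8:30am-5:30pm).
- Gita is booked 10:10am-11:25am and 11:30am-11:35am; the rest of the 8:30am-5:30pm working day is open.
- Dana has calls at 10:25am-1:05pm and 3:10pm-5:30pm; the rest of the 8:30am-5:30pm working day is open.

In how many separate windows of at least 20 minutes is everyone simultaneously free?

1

Isla free within 08:30–17:30: 08:30–09:55, 13:00–13:35, 15:40–15:55.
Gita free within 08:30–17:30: 08:30–10:10, 11:25–11:30, 11:35–17:30.
Dana free within 08:30–17:30: 08:30–10:25, 13:05–15:10.
Tomás ∩ Beatriz: 10:35–11:20, 11:50–12:00, 13:05–14:00, 15:05–16:10.
Tomás ∩ Beatriz ∩ Isla: 13:05–13:35, 15:40–15:55.
Tomás ∩ Beatriz ∩ Isla ∩ Gita: 13:05–13:35, 15:40–15:55.
Tomás ∩ Beatriz ∩ Isla ∩ Gita ∩ Dana: 13:05–13:35.
Windows ≥ 20 min: 13:05–13:35.
That's 1 window.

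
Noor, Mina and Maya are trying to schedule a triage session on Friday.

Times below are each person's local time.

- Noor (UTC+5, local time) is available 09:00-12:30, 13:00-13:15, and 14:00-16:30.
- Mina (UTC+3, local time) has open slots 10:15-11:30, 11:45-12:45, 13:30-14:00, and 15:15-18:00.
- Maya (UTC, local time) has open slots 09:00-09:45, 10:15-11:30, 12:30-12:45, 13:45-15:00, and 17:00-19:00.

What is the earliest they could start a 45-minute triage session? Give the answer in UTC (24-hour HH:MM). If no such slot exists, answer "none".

Noor → UTC: 04:00–07:30, 08:00–08:15, 09:00–11:30.
Mina → UTC: 07:15–08:30, 08:45–09:45, 10:30–11:00, 12:15–15:00.
Maya → UTC: 09:00–09:45, 10:15–11:30, 12:30–12:45, 13:45–15:00, 17:00–19:00.
Noor ∩ Mina: 07:15–07:30, 08:00–08:15, 09:00–09:45, 10:30–11:00.
Noor ∩ Mina ∩ Maya: 09:00–09:45, 10:30–11:00.
Windows ≥ 45 min: 09:00–09:45.
Earliest such window starts at 09:00.

09:00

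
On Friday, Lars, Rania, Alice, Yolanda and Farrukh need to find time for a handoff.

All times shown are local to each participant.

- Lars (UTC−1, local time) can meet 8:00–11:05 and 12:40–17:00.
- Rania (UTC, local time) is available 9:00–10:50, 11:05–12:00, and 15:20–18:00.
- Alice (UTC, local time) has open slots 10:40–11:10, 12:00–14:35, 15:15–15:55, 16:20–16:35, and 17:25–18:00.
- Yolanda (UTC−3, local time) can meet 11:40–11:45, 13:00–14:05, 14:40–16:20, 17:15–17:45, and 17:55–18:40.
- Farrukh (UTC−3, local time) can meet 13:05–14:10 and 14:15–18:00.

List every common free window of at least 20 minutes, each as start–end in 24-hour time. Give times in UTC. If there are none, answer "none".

Lars → UTC: 09:00–12:05, 13:40–18:00.
Rania → UTC: 09:00–10:50, 11:05–12:00, 15:20–18:00.
Alice → UTC: 10:40–11:10, 12:00–14:35, 15:15–15:55, 16:20–16:35, 17:25–18:00.
Yolanda → UTC: 14:40–14:45, 16:00–17:05, 17:40–19:20, 20:15–20:45, 20:55–21:40.
Farrukh → UTC: 16:05–17:10, 17:15–21:00.
Lars ∩ Rania: 09:00–10:50, 11:05–12:00, 15:20–18:00.
Lars ∩ Rania ∩ Alice: 10:40–10:50, 11:05–11:10, 15:20–15:55, 16:20–16:35, 17:25–18:00.
Lars ∩ Rania ∩ Alice ∩ Yolanda: 16:20–16:35, 17:40–18:00.
Lars ∩ Rania ∩ Alice ∩ Yolanda ∩ Farrukh: 16:20–16:35, 17:40–18:00.
Windows ≥ 20 min: 17:40–18:00.

17:40–18:00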